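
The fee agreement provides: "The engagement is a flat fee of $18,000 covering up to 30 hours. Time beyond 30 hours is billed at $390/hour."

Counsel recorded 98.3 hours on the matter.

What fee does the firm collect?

$44,637.00

Flat fee: $18,000.00
Excess hours: 98.3 − 30 = 68.3
Overrun: 68.3 × $390 = $26,637.00
Total: $18,000.00 + $26,637.00 = $44,637.00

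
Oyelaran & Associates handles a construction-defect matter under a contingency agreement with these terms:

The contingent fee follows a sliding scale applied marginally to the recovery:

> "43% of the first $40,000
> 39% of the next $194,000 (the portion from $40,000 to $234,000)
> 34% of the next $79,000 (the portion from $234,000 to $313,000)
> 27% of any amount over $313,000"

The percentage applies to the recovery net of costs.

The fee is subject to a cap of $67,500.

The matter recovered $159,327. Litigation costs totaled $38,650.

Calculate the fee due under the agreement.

$48,664.03

Fee base (net of costs): $159,327 − $38,650 = $120,677
First $40,000 at 43% = $17,200.00
Remaining $80,677 at 39% = $31,464.03
Fee: $17,200.00 + $31,464.03 = $48,664.03
$48,664.03 is under the $67,500 cap.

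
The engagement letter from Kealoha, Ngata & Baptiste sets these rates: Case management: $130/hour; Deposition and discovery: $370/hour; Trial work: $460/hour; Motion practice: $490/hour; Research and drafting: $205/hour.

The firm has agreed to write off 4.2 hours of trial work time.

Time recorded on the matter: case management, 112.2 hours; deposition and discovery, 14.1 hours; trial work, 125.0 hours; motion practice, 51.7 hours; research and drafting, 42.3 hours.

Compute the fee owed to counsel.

Case management: 112.2 × $130 = $14,586.00
Deposition and discovery: 14.1 × $370 = $5,217.00
Trial work: 125.0 × $460 = $57,500.00
Motion practice: 51.7 × $490 = $25,333.00
Research and drafting: 42.3 × $205 = $8,671.50
Subtotal: $111,307.50
Write-off: 4.2 × $460 = $1,932.00
Total: $111,307.50 − $1,932.00 = $109,375.50

$109,375.50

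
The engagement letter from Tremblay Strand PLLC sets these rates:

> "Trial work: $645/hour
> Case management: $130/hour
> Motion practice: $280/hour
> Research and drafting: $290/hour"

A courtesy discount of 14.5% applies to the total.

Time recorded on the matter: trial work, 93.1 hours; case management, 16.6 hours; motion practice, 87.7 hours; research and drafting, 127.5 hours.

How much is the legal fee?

Trial work: 93.1 × $645 = $60,049.50
Case management: 16.6 × $130 = $2,158.00
Motion practice: 87.7 × $280 = $24,556.00
Research and drafting: 127.5 × $290 = $36,975.00
Subtotal: $123,738.50
Less 14.5% discount: −$17,942.08
Total: $123,738.50 − $17,942.08 = $105,796.42

$105,796.42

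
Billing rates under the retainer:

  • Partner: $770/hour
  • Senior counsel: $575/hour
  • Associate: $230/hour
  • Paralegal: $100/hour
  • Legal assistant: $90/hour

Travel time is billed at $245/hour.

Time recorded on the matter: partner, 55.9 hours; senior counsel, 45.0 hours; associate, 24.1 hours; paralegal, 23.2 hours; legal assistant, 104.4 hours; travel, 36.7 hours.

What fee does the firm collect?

$95,168.50

Partner: 55.9 × $770 = $43,043.00
Senior counsel: 45.0 × $575 = $25,875.00
Associate: 24.1 × $230 = $5,543.00
Paralegal: 23.2 × $100 = $2,320.00
Legal assistant: 104.4 × $90 = $9,396.00
Subtotal: $43,043.00 + $25,875.00 + $5,543.00 + $2,320.00 + $9,396.00 = $86,177.00
Travel: 36.7 × $245 = $8,991.50
Total: $86,177.00 + $8,991.50 = $95,168.50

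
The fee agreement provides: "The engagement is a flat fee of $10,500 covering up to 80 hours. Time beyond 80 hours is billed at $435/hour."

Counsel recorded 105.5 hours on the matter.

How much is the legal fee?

Flat fee: $10,500.00
Excess hours: 105.5 − 80 = 25.5
Overrun: 25.5 × $435 = $11,092.50
Total: $10,500.00 + $11,092.50 = $21,592.50

$21,592.50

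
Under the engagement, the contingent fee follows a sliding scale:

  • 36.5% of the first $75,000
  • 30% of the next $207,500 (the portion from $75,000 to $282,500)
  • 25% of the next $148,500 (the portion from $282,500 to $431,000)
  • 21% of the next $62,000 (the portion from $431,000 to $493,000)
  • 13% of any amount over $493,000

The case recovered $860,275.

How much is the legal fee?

First $75,000 at 36.5% = $27,375.00
Next $207,500 at 30% = $62,250.00
Next $148,500 at 25% = $37,125.00
Next $62,000 at 21% = $13,020.00
Remaining $367,275 at 13% = $47,745.75
Fee: $27,375.00 + $62,250.00 + $37,125.00 + $13,020.00 + $47,745.75 = $187,515.75

$187,515.75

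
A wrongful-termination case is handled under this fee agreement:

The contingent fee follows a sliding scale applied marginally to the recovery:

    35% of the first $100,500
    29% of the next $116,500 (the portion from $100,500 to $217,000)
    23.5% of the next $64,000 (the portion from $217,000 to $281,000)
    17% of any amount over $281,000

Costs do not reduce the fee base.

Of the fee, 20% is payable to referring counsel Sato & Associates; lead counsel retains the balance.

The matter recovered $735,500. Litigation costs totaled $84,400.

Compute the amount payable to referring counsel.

Fee base is the gross recovery, $735,500; costs are reimbursed separately.
First $100,500 at 35% = $35,175.00
Next $116,500 at 29% = $33,785.00
Next $64,000 at 23.5% = $15,040.00
Remaining $454,500 at 17% = $77,265.00
Fee: $35,175.00 + $33,785.00 + $15,040.00 + $77,265.00 = $161,265.00
Referral share: 20% of $161,265.00 = $32,253.00; lead counsel retains $161,265.00 − $32,253.00 = $129,012.00.

$32,253.00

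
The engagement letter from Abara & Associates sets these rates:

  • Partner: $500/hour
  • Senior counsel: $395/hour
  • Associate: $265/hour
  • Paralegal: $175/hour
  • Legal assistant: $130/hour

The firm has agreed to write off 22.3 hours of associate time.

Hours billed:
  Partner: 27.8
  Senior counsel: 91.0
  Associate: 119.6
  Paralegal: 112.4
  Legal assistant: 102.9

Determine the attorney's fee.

$108,676.50

Partner: 27.8 × $500 = $13,900.00
Senior counsel: 91.0 × $395 = $35,945.00
Associate: 119.6 × $265 = $31,694.00
Paralegal: 112.4 × $175 = $19,670.00
Legal assistant: 102.9 × $130 = $13,377.00
Subtotal: $114,586.00
Write-off: 22.3 × $265 = $5,909.50
Total: $114,586.00 − $5,909.50 = $108,676.50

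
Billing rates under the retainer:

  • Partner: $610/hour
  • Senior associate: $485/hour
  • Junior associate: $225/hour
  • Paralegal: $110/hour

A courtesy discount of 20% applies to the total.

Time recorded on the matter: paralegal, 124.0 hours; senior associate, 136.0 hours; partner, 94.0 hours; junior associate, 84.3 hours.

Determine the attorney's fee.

Partner: 94.0 × $610 = $57,340.00
Senior associate: 136.0 × $485 = $65,960.00
Junior associate: 84.3 × $225 = $18,967.50
Paralegal: 124.0 × $110 = $13,640.00
Subtotal: $155,907.50
Less 20% discount: −$31,181.50
Total: $155,907.50 − $31,181.50 = $124,726.00

$124,726.00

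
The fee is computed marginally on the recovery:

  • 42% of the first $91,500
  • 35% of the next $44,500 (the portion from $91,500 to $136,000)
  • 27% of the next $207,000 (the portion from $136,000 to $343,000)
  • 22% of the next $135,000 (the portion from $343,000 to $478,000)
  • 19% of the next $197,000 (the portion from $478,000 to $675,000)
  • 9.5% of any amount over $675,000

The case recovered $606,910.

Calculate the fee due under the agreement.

First $91,500 at 42% = $38,430.00
Next $44,500 at 35% = $15,575.00
Next $207,000 at 27% = $55,890.00
Next $135,000 at 22% = $29,700.00
Remaining $128,910 at 19% = $24,492.90
Fee: $38,430.00 + $15,575.00 + $55,890.00 + $29,700.00 + $24,492.90 = $164,087.90

$164,087.90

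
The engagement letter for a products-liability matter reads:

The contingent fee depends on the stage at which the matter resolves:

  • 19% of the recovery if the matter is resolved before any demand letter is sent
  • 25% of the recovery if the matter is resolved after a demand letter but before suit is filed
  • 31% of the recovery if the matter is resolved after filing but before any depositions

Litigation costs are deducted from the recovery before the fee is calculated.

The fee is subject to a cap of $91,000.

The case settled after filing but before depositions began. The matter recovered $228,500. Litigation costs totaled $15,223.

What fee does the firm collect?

$66,115.87

Fee base (net of costs): $228,500 − $15,223 = $213,277
The matter settled after filing but before depositions began, so the 31% rate applies.
$213,277 × 31% = $66,115.87
$66,115.87 is under the $91,000 cap.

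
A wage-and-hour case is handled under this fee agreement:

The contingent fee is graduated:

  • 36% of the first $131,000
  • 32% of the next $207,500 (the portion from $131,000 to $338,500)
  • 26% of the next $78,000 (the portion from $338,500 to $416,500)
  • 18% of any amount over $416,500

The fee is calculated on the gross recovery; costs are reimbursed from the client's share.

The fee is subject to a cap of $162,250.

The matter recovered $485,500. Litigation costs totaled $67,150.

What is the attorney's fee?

Fee base is the gross recovery, $485,500; costs are reimbursed separately.
First $131,000 at 36% = $47,160.00
Next $207,500 at 32% = $66,400.00
Next $78,000 at 26% = $20,280.00
Remaining $69,000 at 18% = $12,420.00
Fee: $47,160.00 + $66,400.00 + $20,280.00 + $12,420.00 = $146,260.00
$146,260.00 is under the $162,250 cap.

$146,260.00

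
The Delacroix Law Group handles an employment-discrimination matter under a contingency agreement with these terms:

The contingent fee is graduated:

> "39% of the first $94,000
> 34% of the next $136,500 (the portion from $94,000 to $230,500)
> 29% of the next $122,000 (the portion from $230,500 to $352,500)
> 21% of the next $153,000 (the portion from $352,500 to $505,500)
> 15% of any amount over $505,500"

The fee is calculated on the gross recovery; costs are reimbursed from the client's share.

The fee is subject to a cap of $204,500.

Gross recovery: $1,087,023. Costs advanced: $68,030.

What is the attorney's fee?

Fee base is the gross recovery, $1,087,023; costs are reimbursed separately.
First $94,000 at 39% = $36,660.00
Next $136,500 at 34% = $46,410.00
Next $122,000 at 29% = $35,380.00
Next $153,000 at 21% = $32,130.00
Remaining $581,523 at 15% = $87,228.45
Fee: $36,660.00 + $46,410.00 + $35,380.00 + $32,130.00 + $87,228.45 = $237,808.45
$237,808.45 exceeds the $204,500 cap, so the fee is capped at $204,500.00.

$204,500.00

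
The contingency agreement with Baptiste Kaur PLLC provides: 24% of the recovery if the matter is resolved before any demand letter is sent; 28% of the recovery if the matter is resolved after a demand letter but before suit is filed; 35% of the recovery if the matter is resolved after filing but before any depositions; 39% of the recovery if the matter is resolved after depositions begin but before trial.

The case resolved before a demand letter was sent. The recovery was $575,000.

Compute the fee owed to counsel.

$138,000.00

The matter resolved before a demand letter was sent, so the 24% rate applies.
$575,000 × 24% = $138,000.00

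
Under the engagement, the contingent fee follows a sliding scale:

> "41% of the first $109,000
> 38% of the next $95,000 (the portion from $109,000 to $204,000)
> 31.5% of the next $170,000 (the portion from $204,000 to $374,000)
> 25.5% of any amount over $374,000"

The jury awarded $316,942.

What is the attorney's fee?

First $109,000 at 41% = $44,690.00
Next $95,000 at 38% = $36,100.00
Remaining $112,942 at 31.5% = $35,576.73
Fee: $44,690.00 + $36,100.00 + $35,576.73 = $116,366.73

$116,366.73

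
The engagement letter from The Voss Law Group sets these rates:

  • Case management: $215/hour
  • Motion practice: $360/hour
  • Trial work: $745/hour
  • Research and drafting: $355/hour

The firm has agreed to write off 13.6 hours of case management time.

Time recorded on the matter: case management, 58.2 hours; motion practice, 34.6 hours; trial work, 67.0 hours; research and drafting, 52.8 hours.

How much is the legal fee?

$90,704.00

Case management: 58.2 × $215 = $12,513.00
Motion practice: 34.6 × $360 = $12,456.00
Trial work: 67.0 × $745 = $49,915.00
Research and drafting: 52.8 × $355 = $18,744.00
Subtotal: $93,628.00
Write-off: 13.6 × $215 = $2,924.00
Total: $93,628.00 − $2,924.00 = $90,704.00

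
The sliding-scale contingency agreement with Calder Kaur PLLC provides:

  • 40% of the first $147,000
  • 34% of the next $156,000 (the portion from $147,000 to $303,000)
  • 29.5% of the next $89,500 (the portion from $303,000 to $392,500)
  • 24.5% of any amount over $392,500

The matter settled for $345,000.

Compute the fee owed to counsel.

First $147,000 at 40% = $58,800.00
Next $156,000 at 34% = $53,040.00
Remaining $42,000 at 29.5% = $12,390.00
Fee: $58,800.00 + $53,040.00 + $12,390.00 = $124,230.00

$124,230.00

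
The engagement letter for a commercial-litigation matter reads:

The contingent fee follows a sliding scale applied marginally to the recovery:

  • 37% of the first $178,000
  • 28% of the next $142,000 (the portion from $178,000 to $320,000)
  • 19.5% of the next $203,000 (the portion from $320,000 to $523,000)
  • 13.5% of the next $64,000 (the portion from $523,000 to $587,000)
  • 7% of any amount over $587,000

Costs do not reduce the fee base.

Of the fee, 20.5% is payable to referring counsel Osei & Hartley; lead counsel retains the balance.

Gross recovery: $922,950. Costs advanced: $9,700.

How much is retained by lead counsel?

$141,002.39

Fee base is the gross recovery, $922,950; costs are reimbursed separately.
First $178,000 at 37% = $65,860.00
Next $142,000 at 28% = $39,760.00
Next $203,000 at 19.5% = $39,585.00
Next $64,000 at 13.5% = $8,640.00
Remaining $335,950 at 7% = $23,516.50
Fee: $65,860.00 + $39,760.00 + $39,585.00 + $8,640.00 + $23,516.50 = $177,361.50
Referral share: 20.5% of $177,361.50 = $36,359.11; lead counsel retains $177,361.50 − $36,359.11 = $141,002.39.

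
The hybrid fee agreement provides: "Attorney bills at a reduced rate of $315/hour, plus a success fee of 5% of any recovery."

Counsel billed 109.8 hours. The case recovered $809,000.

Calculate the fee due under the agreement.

$75,037.00

Hourly: 109.8 × $315 = $34,587.00
Success fee: 5% of $809,000 = $40,450.00
Total: $34,587.00 + $40,450.00 = $75,037.00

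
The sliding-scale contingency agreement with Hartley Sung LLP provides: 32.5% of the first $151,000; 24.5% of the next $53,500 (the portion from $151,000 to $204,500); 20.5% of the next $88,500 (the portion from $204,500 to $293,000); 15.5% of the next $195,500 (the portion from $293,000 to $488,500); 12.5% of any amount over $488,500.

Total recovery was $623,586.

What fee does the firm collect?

$127,513.25

First $151,000 at 32.5% = $49,075.00
Next $53,500 at 24.5% = $13,107.50
Next $88,500 at 20.5% = $18,142.50
Next $195,500 at 15.5% = $30,302.50
Remaining $135,086 at 12.5% = $16,885.75
Fee: $49,075.00 + $13,107.50 + $18,142.50 + $30,302.50 + $16,885.75 = $127,513.25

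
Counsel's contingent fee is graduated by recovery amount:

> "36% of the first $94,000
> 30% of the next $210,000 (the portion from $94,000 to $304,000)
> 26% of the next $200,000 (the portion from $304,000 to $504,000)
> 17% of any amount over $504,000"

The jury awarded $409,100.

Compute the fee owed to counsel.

$124,166.00

First $94,000 at 36% = $33,840.00
Next $210,000 at 30% = $63,000.00
Remaining $105,100 at 26% = $27,326.00
Fee: $33,840.00 + $63,000.00 + $27,326.00 = $124,166.00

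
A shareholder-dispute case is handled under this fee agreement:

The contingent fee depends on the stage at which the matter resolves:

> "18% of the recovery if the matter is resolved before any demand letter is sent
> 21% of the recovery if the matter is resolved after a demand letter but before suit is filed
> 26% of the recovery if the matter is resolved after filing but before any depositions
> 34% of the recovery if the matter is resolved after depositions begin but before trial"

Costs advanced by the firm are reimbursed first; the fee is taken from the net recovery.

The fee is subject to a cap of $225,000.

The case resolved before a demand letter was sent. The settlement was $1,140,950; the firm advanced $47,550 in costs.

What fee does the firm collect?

Fee base (net of costs): $1,140,950 − $47,550 = $1,093,400
The matter resolved before a demand letter was sent, so the 18% rate applies.
$1,093,400 × 18% = $196,812.00
$196,812.00 is under the $225,000 cap.

$196,812.00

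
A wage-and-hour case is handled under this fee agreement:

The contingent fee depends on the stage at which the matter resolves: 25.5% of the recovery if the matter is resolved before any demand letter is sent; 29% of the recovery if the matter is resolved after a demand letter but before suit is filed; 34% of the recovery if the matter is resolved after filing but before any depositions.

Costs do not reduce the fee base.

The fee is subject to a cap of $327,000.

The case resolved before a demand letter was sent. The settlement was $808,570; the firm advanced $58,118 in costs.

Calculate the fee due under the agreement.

Fee base is the gross recovery, $808,570; costs are reimbursed separately.
The matter resolved before a demand letter was sent, so the 25.5% rate applies.
$808,570 × 25.5% = $206,185.35
$206,185.35 is under the $327,000 cap.

$206,185.35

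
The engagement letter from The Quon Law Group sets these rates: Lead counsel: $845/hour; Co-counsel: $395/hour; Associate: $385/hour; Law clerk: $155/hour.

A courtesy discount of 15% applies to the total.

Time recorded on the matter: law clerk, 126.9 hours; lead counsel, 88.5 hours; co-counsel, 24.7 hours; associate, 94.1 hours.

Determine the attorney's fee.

Lead counsel: 88.5 × $845 = $74,782.50
Co-counsel: 24.7 × $395 = $9,756.50
Associate: 94.1 × $385 = $36,228.50
Law clerk: 126.9 × $155 = $19,669.50
Subtotal: $140,437.00
Less 15% discount: −$21,065.55
Total: $140,437.00 − $21,065.55 = $119,371.45

$119,371.45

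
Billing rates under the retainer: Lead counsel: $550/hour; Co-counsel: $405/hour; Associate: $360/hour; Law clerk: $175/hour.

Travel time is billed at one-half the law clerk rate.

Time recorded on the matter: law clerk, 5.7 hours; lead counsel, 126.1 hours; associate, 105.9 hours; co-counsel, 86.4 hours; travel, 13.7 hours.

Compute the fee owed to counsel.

Lead counsel: 126.1 × $550 = $69,355.00
Co-counsel: 86.4 × $405 = $34,992.00
Associate: 105.9 × $360 = $38,124.00
Law clerk: 5.7 × $175 = $997.50
Subtotal: $69,355.00 + $34,992.00 + $38,124.00 + $997.50 = $143,468.50
Travel: 13.7 × ($175 ÷ 2) = 13.7 × $87.50 = $1,198.75
Total: $143,468.50 + $1,198.75 = $144,667.25

$144,667.25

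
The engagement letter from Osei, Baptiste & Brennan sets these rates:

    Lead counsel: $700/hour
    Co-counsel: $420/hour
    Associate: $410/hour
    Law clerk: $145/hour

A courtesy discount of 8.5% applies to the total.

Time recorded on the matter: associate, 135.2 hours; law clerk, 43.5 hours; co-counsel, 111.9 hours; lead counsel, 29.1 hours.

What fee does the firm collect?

Lead counsel: 29.1 × $700 = $20,370.00
Co-counsel: 111.9 × $420 = $46,998.00
Associate: 135.2 × $410 = $55,432.00
Law clerk: 43.5 × $145 = $6,307.50
Subtotal: $129,107.50
Less 8.5% discount: −$10,974.14
Total: $129,107.50 − $10,974.14 = $118,133.36

$118,133.36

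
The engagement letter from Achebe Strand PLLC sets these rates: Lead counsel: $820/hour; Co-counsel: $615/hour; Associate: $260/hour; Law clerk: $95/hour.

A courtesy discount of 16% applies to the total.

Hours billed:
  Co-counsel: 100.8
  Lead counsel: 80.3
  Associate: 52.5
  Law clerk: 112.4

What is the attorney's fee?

$127,819.44

Lead counsel: 80.3 × $820 = $65,846.00
Co-counsel: 100.8 × $615 = $61,992.00
Associate: 52.5 × $260 = $13,650.00
Law clerk: 112.4 × $95 = $10,678.00
Subtotal: $152,166.00
Less 16% discount: −$24,346.56
Total: $152,166.00 − $24,346.56 = $127,819.44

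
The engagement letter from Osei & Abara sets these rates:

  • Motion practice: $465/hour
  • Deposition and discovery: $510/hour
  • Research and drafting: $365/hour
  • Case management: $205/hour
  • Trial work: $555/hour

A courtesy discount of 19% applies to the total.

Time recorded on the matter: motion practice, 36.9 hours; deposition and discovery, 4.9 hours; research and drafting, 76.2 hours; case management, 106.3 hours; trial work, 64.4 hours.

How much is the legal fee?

$85,053.24

Motion practice: 36.9 × $465 = $17,158.50
Deposition and discovery: 4.9 × $510 = $2,499.00
Research and drafting: 76.2 × $365 = $27,813.00
Case management: 106.3 × $205 = $21,791.50
Trial work: 64.4 × $555 = $35,742.00
Subtotal: $105,004.00
Less 19% discount: −$19,950.76
Total: $105,004.00 − $19,950.76 = $85,053.24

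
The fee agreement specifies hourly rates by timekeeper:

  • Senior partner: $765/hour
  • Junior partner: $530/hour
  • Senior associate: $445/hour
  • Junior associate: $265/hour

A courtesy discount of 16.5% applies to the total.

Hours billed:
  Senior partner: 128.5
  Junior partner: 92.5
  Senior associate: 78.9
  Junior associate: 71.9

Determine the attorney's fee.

$168,245.40

Senior partner: 128.5 × $765 = $98,302.50
Junior partner: 92.5 × $530 = $49,025.00
Senior associate: 78.9 × $445 = $35,110.50
Junior associate: 71.9 × $265 = $19,053.50
Subtotal: $201,491.50
Less 16.5% discount: −$33,246.10
Total: $201,491.50 − $33,246.10 = $168,245.40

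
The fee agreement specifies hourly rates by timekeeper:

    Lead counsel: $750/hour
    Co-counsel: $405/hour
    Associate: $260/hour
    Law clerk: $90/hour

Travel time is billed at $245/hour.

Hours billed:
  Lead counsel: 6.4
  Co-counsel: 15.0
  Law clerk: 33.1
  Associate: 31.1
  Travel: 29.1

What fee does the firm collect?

$29,069.50

Lead counsel: 6.4 × $750 = $4,800.00
Co-counsel: 15.0 × $405 = $6,075.00
Associate: 31.1 × $260 = $8,086.00
Law clerk: 33.1 × $90 = $2,979.00
Subtotal: $4,800.00 + $6,075.00 + $8,086.00 + $2,979.00 = $21,940.00
Travel: 29.1 × $245 = $7,129.50
Total: $21,940.00 + $7,129.50 = $29,069.50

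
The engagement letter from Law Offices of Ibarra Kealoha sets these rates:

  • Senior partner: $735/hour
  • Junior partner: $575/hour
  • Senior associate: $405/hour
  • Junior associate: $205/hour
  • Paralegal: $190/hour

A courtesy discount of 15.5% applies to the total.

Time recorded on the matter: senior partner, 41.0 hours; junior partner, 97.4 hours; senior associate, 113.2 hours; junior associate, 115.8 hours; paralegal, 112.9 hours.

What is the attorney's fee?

$149,713.72

Senior partner: 41.0 × $735 = $30,135.00
Junior partner: 97.4 × $575 = $56,005.00
Senior associate: 113.2 × $405 = $45,846.00
Junior associate: 115.8 × $205 = $23,739.00
Paralegal: 112.9 × $190 = $21,451.00
Subtotal: $177,176.00
Less 15.5% discount: −$27,462.28
Total: $177,176.00 − $27,462.28 = $149,713.72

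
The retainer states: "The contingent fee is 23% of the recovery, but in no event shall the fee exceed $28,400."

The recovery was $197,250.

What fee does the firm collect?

23% of $197,250 = $45,367.50
That exceeds the $28,400 cap, so the fee is capped at $28,400.

$28,400.00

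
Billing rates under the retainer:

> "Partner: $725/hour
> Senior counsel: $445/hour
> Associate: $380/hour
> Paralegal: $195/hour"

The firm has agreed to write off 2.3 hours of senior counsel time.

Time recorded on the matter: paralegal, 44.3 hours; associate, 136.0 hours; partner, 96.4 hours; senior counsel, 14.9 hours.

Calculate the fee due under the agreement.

Partner: 96.4 × $725 = $69,890.00
Senior counsel: 14.9 × $445 = $6,630.50
Associate: 136.0 × $380 = $51,680.00
Paralegal: 44.3 × $195 = $8,638.50
Subtotal: $136,839.00
Write-off: 2.3 × $445 = $1,023.50
Total: $136,839.00 − $1,023.50 = $135,815.50

$135,815.50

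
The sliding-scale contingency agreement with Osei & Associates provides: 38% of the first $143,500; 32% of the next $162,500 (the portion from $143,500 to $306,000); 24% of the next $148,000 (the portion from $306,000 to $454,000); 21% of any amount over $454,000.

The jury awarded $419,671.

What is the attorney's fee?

$133,811.04

First $143,500 at 38% = $54,530.00
Next $162,500 at 32% = $52,000.00
Remaining $113,671 at 24% = $27,281.04
Fee: $54,530.00 + $52,000.00 + $27,281.04 = $133,811.04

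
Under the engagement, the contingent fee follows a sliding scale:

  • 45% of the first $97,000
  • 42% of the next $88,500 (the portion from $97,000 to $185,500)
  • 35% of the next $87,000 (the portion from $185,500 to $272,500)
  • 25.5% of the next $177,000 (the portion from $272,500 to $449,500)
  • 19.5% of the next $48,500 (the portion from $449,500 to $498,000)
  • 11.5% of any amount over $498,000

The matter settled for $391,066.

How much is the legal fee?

$141,504.33

First $97,000 at 45% = $43,650.00
Next $88,500 at 42% = $37,170.00
Next $87,000 at 35% = $30,450.00
Remaining $118,566 at 25.5% = $30,234.33
Fee: $43,650.00 + $37,170.00 + $30,450.00 + $30,234.33 = $141,504.33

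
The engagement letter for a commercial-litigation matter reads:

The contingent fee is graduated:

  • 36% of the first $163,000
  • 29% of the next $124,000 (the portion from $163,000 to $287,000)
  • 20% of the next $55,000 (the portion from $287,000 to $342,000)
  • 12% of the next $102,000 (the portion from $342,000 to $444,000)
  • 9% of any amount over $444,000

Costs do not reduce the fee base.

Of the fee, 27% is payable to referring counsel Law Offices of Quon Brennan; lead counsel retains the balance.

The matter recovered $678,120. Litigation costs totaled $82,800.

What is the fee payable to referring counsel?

$37,516.72

Fee base is the gross recovery, $678,120; costs are reimbursed separately.
First $163,000 at 36% = $58,680.00
Next $124,000 at 29% = $35,960.00
Next $55,000 at 20% = $11,000.00
Next $102,000 at 12% = $12,240.00
Remaining $234,120 at 9% = $21,070.80
Fee: $58,680.00 + $35,960.00 + $11,000.00 + $12,240.00 + $21,070.80 = $138,950.80
Referral share: 27% of $138,950.80 = $37,516.72; lead counsel retains $138,950.80 − $37,516.72 = $101,434.08.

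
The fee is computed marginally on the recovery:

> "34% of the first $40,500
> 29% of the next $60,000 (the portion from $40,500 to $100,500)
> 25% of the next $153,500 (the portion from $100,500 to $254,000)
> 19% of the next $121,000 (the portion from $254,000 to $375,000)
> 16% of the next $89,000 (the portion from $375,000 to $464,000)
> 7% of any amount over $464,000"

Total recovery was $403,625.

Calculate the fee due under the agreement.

$97,115.00

First $40,500 at 34% = $13,770.00
Next $60,000 at 29% = $17,400.00
Next $153,500 at 25% = $38,375.00
Next $121,000 at 19% = $22,990.00
Remaining $28,625 at 16% = $4,580.00
Fee: $13,770.00 + $17,400.00 + $38,375.00 + $22,990.00 + $4,580.00 = $97,115.00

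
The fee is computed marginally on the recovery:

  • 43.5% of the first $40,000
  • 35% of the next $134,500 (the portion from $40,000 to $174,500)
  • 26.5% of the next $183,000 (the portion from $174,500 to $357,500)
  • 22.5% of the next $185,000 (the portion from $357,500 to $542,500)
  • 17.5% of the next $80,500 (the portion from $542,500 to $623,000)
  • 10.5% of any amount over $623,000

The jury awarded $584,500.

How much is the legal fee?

First $40,000 at 43.5% = $17,400.00
Next $134,500 at 35% = $47,075.00
Next $183,000 at 26.5% = $48,495.00
Next $185,000 at 22.5% = $41,625.00
Remaining $42,000 at 17.5% = $7,350.00
Fee: $17,400.00 + $47,075.00 + $48,495.00 + $41,625.00 + $7,350.00 = $161,945.00

$161,945.00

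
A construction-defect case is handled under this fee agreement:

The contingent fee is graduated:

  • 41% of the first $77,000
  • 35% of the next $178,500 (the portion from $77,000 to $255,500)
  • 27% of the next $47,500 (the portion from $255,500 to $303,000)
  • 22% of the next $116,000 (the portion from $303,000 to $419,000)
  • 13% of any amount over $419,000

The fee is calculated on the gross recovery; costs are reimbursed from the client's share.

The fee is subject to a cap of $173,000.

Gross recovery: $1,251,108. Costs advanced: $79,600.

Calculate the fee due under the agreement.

$173,000.00

Fee base is the gross recovery, $1,251,108; costs are reimbursed separately.
First $77,000 at 41% = $31,570.00
Next $178,500 at 35% = $62,475.00
Next $47,500 at 27% = $12,825.00
Next $116,000 at 22% = $25,520.00
Remaining $832,108 at 13% = $108,174.04
Fee: $31,570.00 + $62,475.00 + $12,825.00 + $25,520.00 + $108,174.04 = $240,564.04
$240,564.04 exceeds the $173,000 cap, so the fee is capped at $173,000.00.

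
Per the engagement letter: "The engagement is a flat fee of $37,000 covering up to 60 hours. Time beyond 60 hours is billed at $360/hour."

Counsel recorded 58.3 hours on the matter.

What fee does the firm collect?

$37,000.00

58.3 hours is within the 60-hour scope; only the flat fee applies.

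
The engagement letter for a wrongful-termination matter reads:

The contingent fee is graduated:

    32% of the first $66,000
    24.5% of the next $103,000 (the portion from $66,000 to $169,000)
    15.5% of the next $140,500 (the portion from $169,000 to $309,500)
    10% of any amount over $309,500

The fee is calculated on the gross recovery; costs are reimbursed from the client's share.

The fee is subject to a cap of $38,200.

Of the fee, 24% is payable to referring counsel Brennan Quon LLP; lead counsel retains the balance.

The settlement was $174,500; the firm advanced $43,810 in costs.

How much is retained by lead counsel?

$29,032.00

Fee base is the gross recovery, $174,500; costs are reimbursed separately.
First $66,000 at 32% = $21,120.00
Next $103,000 at 24.5% = $25,235.00
Remaining $5,500 at 15.5% = $852.50
Fee: $21,120.00 + $25,235.00 + $852.50 = $47,207.50
$47,207.50 exceeds the $38,200 cap, so the fee is capped at $38,200.00.
Referral share: 24% of $38,200.00 = $9,168.00; lead counsel retains $38,200.00 − $9,168.00 = $29,032.00.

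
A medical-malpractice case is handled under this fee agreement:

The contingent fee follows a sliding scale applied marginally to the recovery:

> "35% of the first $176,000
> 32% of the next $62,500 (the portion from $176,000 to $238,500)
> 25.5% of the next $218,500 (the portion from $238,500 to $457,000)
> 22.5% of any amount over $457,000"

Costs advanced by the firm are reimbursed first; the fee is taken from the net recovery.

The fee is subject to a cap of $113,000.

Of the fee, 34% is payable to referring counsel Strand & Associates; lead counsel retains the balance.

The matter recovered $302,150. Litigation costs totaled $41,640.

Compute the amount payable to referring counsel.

$29,652.27

Fee base (net of costs): $302,150 − $41,640 = $260,510
First $176,000 at 35% = $61,600.00
Next $62,500 at 32% = $20,000.00
Remaining $22,010 at 25.5% = $5,612.55
Fee: $61,600.00 + $20,000.00 + $5,612.55 = $87,212.55
$87,212.55 is under the $113,000 cap.
Referral share: 34% of $87,212.55 = $29,652.27; lead counsel retains $87,212.55 − $29,652.27 = $57,560.28.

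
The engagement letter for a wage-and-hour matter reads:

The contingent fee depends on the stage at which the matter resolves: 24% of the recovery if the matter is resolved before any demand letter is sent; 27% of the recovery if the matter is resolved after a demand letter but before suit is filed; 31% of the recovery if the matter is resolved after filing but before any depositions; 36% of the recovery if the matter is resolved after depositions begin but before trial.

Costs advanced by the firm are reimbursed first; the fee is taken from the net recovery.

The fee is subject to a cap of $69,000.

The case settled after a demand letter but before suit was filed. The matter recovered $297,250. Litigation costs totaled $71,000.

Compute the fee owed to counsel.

Fee base (net of costs): $297,250 − $71,000 = $226,250
The matter settled after a demand letter but before suit was filed, so the 27% rate applies.
$226,250 × 27% = $61,087.50
$61,087.50 is under the $69,000 cap.

$61,087.50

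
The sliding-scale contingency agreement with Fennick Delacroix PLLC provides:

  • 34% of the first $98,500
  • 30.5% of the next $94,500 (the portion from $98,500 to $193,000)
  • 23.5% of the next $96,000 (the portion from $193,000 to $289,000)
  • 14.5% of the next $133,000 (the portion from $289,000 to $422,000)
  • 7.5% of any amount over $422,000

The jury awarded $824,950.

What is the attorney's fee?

$134,378.75

First $98,500 at 34% = $33,490.00
Next $94,500 at 30.5% = $28,822.50
Next $96,000 at 23.5% = $22,560.00
Next $133,000 at 14.5% = $19,285.00
Remaining $402,950 at 7.5% = $30,221.25
Fee: $33,490.00 + $28,822.50 + $22,560.00 + $19,285.00 + $30,221.25 = $134,378.75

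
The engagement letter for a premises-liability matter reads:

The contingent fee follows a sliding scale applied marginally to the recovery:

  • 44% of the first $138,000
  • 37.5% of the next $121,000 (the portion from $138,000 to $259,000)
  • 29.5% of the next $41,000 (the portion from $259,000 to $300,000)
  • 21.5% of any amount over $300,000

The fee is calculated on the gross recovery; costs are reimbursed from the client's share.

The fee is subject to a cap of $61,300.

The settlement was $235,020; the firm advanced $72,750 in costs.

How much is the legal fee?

$61,300.00

Fee base is the gross recovery, $235,020; costs are reimbursed separately.
First $138,000 at 44% = $60,720.00
Remaining $97,020 at 37.5% = $36,382.50
Fee: $60,720.00 + $36,382.50 = $97,102.50
$97,102.50 exceeds the $61,300 cap, so the fee is capped at $61,300.00.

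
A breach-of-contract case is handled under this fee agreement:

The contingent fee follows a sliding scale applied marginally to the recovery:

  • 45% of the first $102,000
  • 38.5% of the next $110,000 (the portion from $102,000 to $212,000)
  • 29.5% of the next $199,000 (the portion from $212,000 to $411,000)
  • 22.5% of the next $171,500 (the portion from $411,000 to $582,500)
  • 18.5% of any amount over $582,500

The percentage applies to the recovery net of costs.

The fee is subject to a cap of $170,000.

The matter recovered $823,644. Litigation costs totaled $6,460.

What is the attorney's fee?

$170,000.00

Fee base (net of costs): $823,644 − $6,460 = $817,184
First $102,000 at 45% = $45,900.00
Next $110,000 at 38.5% = $42,350.00
Next $199,000 at 29.5% = $58,705.00
Next $171,500 at 22.5% = $38,587.50
Remaining $234,684 at 18.5% = $43,416.54
Fee: $45,900.00 + $42,350.00 + $58,705.00 + $38,587.50 + $43,416.54 = $228,959.04
$228,959.04 exceeds the $170,000 cap, so the fee is capped at $170,000.00.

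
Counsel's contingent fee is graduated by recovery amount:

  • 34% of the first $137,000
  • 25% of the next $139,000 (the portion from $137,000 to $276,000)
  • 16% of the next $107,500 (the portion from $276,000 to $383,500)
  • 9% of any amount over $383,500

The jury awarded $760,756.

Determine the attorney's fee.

$132,483.04

First $137,000 at 34% = $46,580.00
Next $139,000 at 25% = $34,750.00
Next $107,500 at 16% = $17,200.00
Remaining $377,256 at 9% = $33,953.04
Fee: $46,580.00 + $34,750.00 + $17,200.00 + $33,953.04 = $132,483.04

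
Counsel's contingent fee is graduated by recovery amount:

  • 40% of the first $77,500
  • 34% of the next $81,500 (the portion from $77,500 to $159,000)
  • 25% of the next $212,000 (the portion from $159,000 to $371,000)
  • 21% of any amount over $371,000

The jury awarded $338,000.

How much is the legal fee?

$103,460.00

First $77,500 at 40% = $31,000.00
Next $81,500 at 34% = $27,710.00
Remaining $179,000 at 25% = $44,750.00
Fee: $31,000.00 + $27,710.00 + $44,750.00 = $103,460.00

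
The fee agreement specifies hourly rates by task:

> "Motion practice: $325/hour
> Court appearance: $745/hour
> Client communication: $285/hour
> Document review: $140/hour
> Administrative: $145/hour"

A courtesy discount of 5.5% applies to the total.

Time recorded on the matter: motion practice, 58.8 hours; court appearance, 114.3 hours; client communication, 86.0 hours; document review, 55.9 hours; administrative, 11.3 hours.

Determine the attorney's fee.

Motion practice: 58.8 × $325 = $19,110.00
Court appearance: 114.3 × $745 = $85,153.50
Client communication: 86.0 × $285 = $24,510.00
Document review: 55.9 × $140 = $7,826.00
Administrative: 11.3 × $145 = $1,638.50
Subtotal: $138,238.00
Less 5.5% discount: −$7,603.09
Total: $138,238.00 − $7,603.09 = $130,634.91

$130,634.91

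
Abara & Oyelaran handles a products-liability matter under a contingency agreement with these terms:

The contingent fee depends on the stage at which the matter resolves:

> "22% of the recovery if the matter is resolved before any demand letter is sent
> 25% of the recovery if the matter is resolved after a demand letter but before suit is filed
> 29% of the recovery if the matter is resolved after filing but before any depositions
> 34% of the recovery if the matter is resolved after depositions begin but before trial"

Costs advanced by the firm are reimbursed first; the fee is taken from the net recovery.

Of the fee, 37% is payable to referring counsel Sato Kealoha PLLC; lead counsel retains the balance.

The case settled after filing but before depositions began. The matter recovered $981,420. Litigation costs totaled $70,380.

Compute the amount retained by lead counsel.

$166,447.01

Fee base (net of costs): $981,420 − $70,380 = $911,040
The matter settled after filing but before depositions began, so the 29% rate applies.
$911,040 × 29% = $264,201.60
Referral share: 37% of $264,201.60 = $97,754.59; lead counsel retains $264,201.60 − $97,754.59 = $166,447.01.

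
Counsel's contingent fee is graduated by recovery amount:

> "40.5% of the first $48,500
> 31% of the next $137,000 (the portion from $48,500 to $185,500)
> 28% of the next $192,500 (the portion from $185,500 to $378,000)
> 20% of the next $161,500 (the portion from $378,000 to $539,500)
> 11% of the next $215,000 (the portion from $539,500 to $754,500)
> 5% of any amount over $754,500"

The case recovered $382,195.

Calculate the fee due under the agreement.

$116,851.50

First $48,500 at 40.5% = $19,642.50
Next $137,000 at 31% = $42,470.00
Next $192,500 at 28% = $53,900.00
Remaining $4,195 at 20% = $839.00
Fee: $19,642.50 + $42,470.00 + $53,900.00 + $839.00 = $116,851.50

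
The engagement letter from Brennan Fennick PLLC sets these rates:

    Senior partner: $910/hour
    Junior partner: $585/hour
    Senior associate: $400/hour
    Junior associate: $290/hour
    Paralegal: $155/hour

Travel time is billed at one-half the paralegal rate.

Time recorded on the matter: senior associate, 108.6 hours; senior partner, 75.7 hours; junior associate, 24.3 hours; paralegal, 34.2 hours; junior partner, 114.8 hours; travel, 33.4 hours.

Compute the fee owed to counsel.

Senior partner: 75.7 × $910 = $68,887.00
Junior partner: 114.8 × $585 = $67,158.00
Senior associate: 108.6 × $400 = $43,440.00
Junior associate: 24.3 × $290 = $7,047.00
Paralegal: 34.2 × $155 = $5,301.00
Subtotal: $68,887.00 + $67,158.00 + $43,440.00 + $7,047.00 + $5,301.00 = $191,833.00
Travel: 33.4 × ($155 ÷ 2) = 33.4 × $77.50 = $2,588.50
Total: $191,833.00 + $2,588.50 = $194,421.50

$194,421.50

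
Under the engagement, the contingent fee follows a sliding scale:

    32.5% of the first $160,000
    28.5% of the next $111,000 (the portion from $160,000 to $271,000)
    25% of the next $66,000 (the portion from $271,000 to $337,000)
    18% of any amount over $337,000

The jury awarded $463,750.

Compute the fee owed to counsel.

$122,950.00

First $160,000 at 32.5% = $52,000.00
Next $111,000 at 28.5% = $31,635.00
Next $66,000 at 25% = $16,500.00
Remaining $126,750 at 18% = $22,815.00
Fee: $52,000.00 + $31,635.00 + $16,500.00 + $22,815.00 = $122,950.00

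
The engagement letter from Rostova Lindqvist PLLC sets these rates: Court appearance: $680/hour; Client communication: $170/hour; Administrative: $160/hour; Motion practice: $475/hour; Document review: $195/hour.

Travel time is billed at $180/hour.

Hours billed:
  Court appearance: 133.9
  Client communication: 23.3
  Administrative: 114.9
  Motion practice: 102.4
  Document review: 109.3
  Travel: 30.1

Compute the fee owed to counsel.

$188,768.50

Court appearance: 133.9 × $680 = $91,052.00
Client communication: 23.3 × $170 = $3,961.00
Administrative: 114.9 × $160 = $18,384.00
Motion practice: 102.4 × $475 = $48,640.00
Document review: 109.3 × $195 = $21,313.50
Subtotal: $91,052.00 + $3,961.00 + $18,384.00 + $48,640.00 + $21,313.50 = $183,350.50
Travel: 30.1 × $180 = $5,418.00
Total: $183,350.50 + $5,418.00 = $188,768.50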